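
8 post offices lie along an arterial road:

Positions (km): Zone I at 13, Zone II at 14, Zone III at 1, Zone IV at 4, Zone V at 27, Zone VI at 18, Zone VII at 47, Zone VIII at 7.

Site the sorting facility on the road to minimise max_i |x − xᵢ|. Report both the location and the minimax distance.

location 24, max distance 23

The 1-center on a line is the midpoint of the two extreme points: leftmost at 1, rightmost at 47.
Optimal location = (1 + 47)/2 = 24; maximum distance = (47 − 1)/2 = 23.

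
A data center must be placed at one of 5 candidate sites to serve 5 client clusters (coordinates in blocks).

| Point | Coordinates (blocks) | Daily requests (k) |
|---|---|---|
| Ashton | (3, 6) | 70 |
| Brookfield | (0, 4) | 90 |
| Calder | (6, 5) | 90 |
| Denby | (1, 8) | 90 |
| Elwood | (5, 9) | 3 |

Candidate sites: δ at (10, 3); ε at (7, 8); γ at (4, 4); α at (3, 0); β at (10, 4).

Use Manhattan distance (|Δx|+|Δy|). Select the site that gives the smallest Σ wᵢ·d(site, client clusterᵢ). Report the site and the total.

Total weighted distance at each candidate:
  δ (10, 3): total = 3523
  ε (7, 8): total = 2319
  γ (4, 4): total = 1488
  α (3, 0): total = 2703
  β (10, 4): total = 3180
Minimum is at γ with total 1488 blocks.

γ, total 1488 blocks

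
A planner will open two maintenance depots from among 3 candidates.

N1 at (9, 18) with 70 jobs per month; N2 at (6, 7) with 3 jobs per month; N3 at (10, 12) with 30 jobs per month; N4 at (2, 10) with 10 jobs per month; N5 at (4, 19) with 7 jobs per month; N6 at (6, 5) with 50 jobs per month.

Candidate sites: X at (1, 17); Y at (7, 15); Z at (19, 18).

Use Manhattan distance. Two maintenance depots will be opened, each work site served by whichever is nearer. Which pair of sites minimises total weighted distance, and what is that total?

Evaluate every pair (each demand assigned to the nearer of the two):
  {X, Y}: total = 1222
  {Y, Z}: total = 1256
  {X, Z}: total = 2060
Best pair: {X, Y} with total 1222.

{X, Y}, total 1222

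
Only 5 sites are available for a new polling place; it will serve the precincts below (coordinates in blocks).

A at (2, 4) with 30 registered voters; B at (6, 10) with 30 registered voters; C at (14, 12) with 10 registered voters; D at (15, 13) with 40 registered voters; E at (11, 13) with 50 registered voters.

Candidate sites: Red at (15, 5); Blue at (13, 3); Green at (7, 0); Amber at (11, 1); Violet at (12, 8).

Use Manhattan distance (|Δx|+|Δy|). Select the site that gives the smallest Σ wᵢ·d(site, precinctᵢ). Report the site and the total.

Violet, total 1340 blocks

Total weighted distance at each candidate:
  Red (15, 5): total = 1840
  Blue (13, 3): total = 1960
  Green (7, 0): total = 2480
  Amber (11, 1): total = 2160
  Violet (12, 8): total = 1340
Minimum is at Violet with total 1340 blocks.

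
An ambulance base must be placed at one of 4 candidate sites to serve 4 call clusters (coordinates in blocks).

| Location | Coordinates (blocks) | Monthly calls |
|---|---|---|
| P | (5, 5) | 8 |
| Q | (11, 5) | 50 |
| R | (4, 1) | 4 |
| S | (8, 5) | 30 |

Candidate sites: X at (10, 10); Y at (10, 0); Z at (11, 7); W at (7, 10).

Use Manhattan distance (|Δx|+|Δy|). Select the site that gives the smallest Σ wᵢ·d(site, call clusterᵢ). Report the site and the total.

Z, total 366 blocks

Total weighted distance at each candidate:
  X (10, 10): total = 650
  Y (10, 0): total = 618
  Z (11, 7): total = 366
  W (7, 10): total = 734
Minimum is at Z with total 366 blocks.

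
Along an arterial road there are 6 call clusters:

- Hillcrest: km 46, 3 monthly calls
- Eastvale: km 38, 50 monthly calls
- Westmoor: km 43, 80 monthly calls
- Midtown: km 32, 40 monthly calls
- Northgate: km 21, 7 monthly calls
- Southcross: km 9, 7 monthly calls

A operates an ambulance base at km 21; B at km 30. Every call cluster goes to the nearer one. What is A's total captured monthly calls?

The indifferent point is the midpoint (21+30)/2 = 25.5; call clusters left of it (closer to A at 21) go to A, those right go to B.
  Southcross at 9 (w=7) → A
  Northgate at 21 (w=7) → A
  Midtown at 32 (w=40) → B
  Eastvale at 38 (w=50) → B
  Westmoor at 43 (w=80) → B
  Hillcrest at 46 (w=3) → B
A captures 14; B captures 173.

14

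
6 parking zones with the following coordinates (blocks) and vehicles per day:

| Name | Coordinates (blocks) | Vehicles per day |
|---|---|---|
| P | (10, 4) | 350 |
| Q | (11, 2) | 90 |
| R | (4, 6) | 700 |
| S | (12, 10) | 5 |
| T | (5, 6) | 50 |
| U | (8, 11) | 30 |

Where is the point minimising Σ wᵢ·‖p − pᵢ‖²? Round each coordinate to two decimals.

(6.40, 5.27)

The minimiser of Σwᵢ‖p−pᵢ‖² is the weighted centroid p* = (Σwᵢpᵢ)/(Σwᵢ).
Σwᵢ = 1225.
Σwᵢxᵢ = 350·10 + 90·11 + 700·4 + 5·12 + 50·5 + 30·8 = 7840.
Σwᵢyᵢ = 350·4 + 90·2 + 700·6 + 5·10 + 50·6 + 30·11 = 6460.
x* = 7840/1225 = 6.40, y* = 6460/1225 = 5.27.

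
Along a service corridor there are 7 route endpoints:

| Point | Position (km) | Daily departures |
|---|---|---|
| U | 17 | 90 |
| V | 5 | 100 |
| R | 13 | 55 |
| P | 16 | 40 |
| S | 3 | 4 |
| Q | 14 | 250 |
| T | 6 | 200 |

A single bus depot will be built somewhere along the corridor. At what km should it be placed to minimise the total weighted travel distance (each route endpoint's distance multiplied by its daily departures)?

x = 14

For a sum of weighted absolute distances on a line, the optimum is the weighted median (not the mean). Total weight W = 739; half-weight = 369.5.
Sort by position and accumulate weight:
  km 3 (S, w=4) → cum 4
  km 5 (V, w=100) → cum 104
  km 6 (T, w=200) → cum 304
  km 13 (R, w=55) → cum 359
  km 14 (Q, w=250) → cum 609  ≥ 369.5 → median here
  km 16 (P, w=40) → cum 649
  km 17 (U, w=90) → cum 739
Optimal location: km 14.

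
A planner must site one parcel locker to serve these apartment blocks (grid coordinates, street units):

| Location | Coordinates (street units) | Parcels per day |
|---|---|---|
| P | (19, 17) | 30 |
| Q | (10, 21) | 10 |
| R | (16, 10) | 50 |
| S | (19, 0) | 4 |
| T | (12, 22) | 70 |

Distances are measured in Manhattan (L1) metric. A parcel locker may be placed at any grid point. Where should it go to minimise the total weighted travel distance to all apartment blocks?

(16, 17)

Manhattan distance separates: Σwᵢ(|x−xᵢ|+|y−yᵢ|) = Σwᵢ|x−xᵢ| + Σwᵢ|y−yᵢ|, so x and y are optimised independently as 1-D weighted medians.
Total weight W = 164; half = 82.
x-coordinate, sorted with cumulative weight:
  x=10 (Q, w=10) cum 10
  x=12 (T, w=70) cum 80
  x=16 (R, w=50) cum 130  ← median
  x=19 (P, w=30) cum 160
  x=19 (S, w=4) cum 164
⇒ x* = 16
y-coordinate, sorted with cumulative weight:
  y=0 (S, w=4) cum 4
  y=10 (R, w=50) cum 54
  y=17 (P, w=30) cum 84  ← median
  y=21 (Q, w=10) cum 94
  y=22 (T, w=70) cum 164
⇒ y* = 17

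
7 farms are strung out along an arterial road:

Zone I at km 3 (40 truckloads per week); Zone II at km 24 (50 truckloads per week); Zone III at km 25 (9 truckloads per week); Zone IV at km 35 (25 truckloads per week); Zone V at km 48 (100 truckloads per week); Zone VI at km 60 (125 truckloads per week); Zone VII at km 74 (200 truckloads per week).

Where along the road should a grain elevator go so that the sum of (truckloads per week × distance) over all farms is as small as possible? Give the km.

x = 60

For a sum of weighted absolute distances on a line, the optimum is the weighted median (not the mean). Total weight W = 549; half-weight = 274.5.
Sort by position and accumulate weight:
  km 3 (Zone I, w=40) → cum 40
  km 24 (Zone II, w=50) → cum 90
  km 25 (Zone III, w=9) → cum 99
  km 35 (Zone IV, w=25) → cum 124
  km 48 (Zone V, w=100) → cum 224
  km 60 (Zone VI, w=125) → cum 349  ≥ 274.5 → median here
  km 74 (Zone VII, w=200) → cum 549
Optimal location: km 60.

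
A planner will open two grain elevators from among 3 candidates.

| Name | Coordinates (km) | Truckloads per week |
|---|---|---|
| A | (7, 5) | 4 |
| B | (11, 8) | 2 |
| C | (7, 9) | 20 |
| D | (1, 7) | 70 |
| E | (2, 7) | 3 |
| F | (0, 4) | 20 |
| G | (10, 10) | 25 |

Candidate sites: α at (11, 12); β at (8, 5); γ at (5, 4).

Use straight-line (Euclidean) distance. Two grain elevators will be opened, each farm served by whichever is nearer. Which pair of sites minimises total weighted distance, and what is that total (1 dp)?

Evaluate every pair (each demand assigned to the nearer of the two):
  {α, γ}: total = 635.6
  {β, γ}: total = 692.3
  {α, β}: total = 840.2
Best pair: {α, γ} with total 635.6.

{α, γ}, total 635.6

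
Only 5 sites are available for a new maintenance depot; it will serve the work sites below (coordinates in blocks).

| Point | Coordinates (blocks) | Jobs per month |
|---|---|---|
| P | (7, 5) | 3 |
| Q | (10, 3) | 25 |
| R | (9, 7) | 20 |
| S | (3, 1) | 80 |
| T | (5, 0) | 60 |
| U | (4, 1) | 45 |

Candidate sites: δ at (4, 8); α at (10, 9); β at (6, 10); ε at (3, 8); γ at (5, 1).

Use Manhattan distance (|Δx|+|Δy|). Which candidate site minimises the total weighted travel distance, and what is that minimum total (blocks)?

γ, total 658 blocks

Total weighted distance at each candidate:
  δ (4, 8): total = 1908
  α (10, 9): total = 2901
  β (6, 10): total = 2528
  ε (3, 8): total = 1981
  γ (5, 1): total = 658
Minimum is at γ with total 658 blocks.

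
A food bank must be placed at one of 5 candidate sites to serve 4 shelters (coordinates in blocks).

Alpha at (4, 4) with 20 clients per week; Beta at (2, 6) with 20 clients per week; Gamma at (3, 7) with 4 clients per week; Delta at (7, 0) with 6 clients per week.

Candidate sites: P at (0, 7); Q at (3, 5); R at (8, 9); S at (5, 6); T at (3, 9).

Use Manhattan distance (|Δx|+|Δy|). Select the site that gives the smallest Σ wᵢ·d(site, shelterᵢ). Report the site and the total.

Q, total 142 blocks

Total weighted distance at each candidate:
  P (0, 7): total = 296
  Q (3, 5): total = 142
  R (8, 9): total = 448
  S (5, 6): total = 180
  T (3, 9): total = 286
Minimum is at Q with total 142 blocks.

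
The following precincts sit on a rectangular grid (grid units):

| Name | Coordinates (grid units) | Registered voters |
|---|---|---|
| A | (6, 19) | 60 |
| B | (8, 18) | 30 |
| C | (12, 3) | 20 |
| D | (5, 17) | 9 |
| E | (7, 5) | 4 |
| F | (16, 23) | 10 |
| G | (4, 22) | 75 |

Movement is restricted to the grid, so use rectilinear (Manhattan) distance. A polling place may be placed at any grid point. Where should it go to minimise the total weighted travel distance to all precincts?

(6, 19)

Manhattan distance separates: Σwᵢ(|x−xᵢ|+|y−yᵢ|) = Σwᵢ|x−xᵢ| + Σwᵢ|y−yᵢ|, so x and y are optimised independently as 1-D weighted medians.
Total weight W = 208; half = 104.
x-coordinate, sorted with cumulative weight:
  x=4 (G, w=75) cum 75
  x=5 (D, w=9) cum 84
  x=6 (A, w=60) cum 144  ← median
  x=7 (E, w=4) cum 148
  x=8 (B, w=30) cum 178
  x=12 (C, w=20) cum 198
  x=16 (F, w=10) cum 208
⇒ x* = 6
y-coordinate, sorted with cumulative weight:
  y=3 (C, w=20) cum 20
  y=5 (E, w=4) cum 24
  y=17 (D, w=9) cum 33
  y=18 (B, w=30) cum 63
  y=19 (A, w=60) cum 123  ← median
  y=22 (G, w=75) cum 198
  y=23 (F, w=10) cum 208
⇒ y* = 19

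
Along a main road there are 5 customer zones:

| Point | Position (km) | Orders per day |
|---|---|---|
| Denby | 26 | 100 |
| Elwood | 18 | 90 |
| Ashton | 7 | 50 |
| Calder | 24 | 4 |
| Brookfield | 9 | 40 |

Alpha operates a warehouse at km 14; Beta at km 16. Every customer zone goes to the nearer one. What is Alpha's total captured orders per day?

90

The indifferent point is the midpoint (14+16)/2 = 15; customer zones left of it (closer to Alpha at 14) go to Alpha, those right go to Beta.
  Ashton at 7 (w=50) → Alpha
  Brookfield at 9 (w=40) → Alpha
  Elwood at 18 (w=90) → Beta
  Calder at 24 (w=4) → Beta
  Denby at 26 (w=100) → Beta
Alpha captures 90; Beta captures 194.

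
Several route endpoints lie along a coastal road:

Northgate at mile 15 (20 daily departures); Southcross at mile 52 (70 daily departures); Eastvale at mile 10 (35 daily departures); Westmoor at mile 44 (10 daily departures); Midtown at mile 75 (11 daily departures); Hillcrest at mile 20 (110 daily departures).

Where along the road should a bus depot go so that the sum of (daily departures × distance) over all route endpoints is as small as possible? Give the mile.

For a sum of weighted absolute distances on a line, the optimum is the weighted median (not the mean). Total weight W = 256; half-weight = 128.
Sort by position and accumulate weight:
  mile 10 (Eastvale, w=35) → cum 35
  mile 15 (Northgate, w=20) → cum 55
  mile 20 (Hillcrest, w=110) → cum 165  ≥ 128 → median here
  mile 44 (Westmoor, w=10) → cum 175
  mile 52 (Southcross, w=70) → cum 245
  mile 75 (Midtown, w=11) → cum 256
Optimal location: mile 20.

x = 20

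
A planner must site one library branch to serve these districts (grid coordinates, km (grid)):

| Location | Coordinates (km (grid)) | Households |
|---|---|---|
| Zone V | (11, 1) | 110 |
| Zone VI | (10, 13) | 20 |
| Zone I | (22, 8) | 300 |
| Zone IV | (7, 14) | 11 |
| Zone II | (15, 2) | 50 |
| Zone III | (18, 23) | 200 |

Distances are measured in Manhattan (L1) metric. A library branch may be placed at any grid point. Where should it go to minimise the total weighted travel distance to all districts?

Manhattan distance separates: Σwᵢ(|x−xᵢ|+|y−yᵢ|) = Σwᵢ|x−xᵢ| + Σwᵢ|y−yᵢ|, so x and y are optimised independently as 1-D weighted medians.
Total weight W = 691; half = 345.5.
x-coordinate, sorted with cumulative weight:
  x=7 (Zone IV, w=11) cum 11
  x=10 (Zone VI, w=20) cum 31
  x=11 (Zone V, w=110) cum 141
  x=15 (Zone II, w=50) cum 191
  x=18 (Zone III, w=200) cum 391  ← median
  x=22 (Zone I, w=300) cum 691
⇒ x* = 18
y-coordinate, sorted with cumulative weight:
  y=1 (Zone V, w=110) cum 110
  y=2 (Zone II, w=50) cum 160
  y=8 (Zone I, w=300) cum 460  ← median
  y=13 (Zone VI, w=20) cum 480
  y=14 (Zone IV, w=11) cum 491
  y=23 (Zone III, w=200) cum 691
⇒ y* = 8

(18, 8)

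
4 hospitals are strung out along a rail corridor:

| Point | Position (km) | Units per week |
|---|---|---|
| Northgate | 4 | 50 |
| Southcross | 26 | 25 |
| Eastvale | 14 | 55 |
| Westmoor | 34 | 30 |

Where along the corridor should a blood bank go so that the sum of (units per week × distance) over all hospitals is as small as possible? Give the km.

For a sum of weighted absolute distances on a line, the optimum is the weighted median (not the mean). Total weight W = 160; half-weight = 80.
Sort by position and accumulate weight:
  km 4 (Northgate, w=50) → cum 50
  km 14 (Eastvale, w=55) → cum 105  ≥ 80 → median here
  km 26 (Southcross, w=25) → cum 130
  km 34 (Westmoor, w=30) → cum 160
Optimal location: km 14.

x = 14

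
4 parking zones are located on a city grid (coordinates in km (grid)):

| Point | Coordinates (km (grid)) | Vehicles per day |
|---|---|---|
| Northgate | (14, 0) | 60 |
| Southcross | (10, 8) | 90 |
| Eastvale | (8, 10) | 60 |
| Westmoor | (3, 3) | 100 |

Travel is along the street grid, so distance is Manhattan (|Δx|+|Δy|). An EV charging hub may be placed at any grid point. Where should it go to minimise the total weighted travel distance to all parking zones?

Manhattan distance separates: Σwᵢ(|x−xᵢ|+|y−yᵢ|) = Σwᵢ|x−xᵢ| + Σwᵢ|y−yᵢ|, so x and y are optimised independently as 1-D weighted medians.
Total weight W = 310; half = 155.
x-coordinate, sorted with cumulative weight:
  x=3 (Westmoor, w=100) cum 100
  x=8 (Eastvale, w=60) cum 160  ← median
  x=10 (Southcross, w=90) cum 250
  x=14 (Northgate, w=60) cum 310
⇒ x* = 8
y-coordinate, sorted with cumulative weight:
  y=0 (Northgate, w=60) cum 60
  y=3 (Westmoor, w=100) cum 160  ← median
  y=8 (Southcross, w=90) cum 250
  y=10 (Eastvale, w=60) cum 310
⇒ y* = 3

(8, 3)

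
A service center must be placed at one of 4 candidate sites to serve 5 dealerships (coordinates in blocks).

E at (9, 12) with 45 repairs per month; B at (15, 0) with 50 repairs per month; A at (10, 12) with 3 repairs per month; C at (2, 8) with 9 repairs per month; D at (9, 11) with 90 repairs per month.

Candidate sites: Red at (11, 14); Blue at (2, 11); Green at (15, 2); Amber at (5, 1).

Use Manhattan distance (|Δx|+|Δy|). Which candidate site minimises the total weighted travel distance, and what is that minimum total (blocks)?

Total weighted distance at each candidate:
  Red (11, 14): total = 1674
  Blue (2, 11): total = 2244
  Green (15, 2): total = 2386
  Amber (5, 1): total = 2623
Minimum is at Red with total 1674 blocks.

Red, total 1674 blocks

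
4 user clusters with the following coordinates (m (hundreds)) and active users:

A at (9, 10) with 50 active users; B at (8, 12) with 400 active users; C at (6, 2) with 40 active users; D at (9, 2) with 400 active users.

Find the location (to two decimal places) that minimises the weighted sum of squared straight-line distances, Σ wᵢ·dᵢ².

(8.42, 6.94)

The minimiser of Σwᵢ‖p−pᵢ‖² is the weighted centroid p* = (Σwᵢpᵢ)/(Σwᵢ).
Σwᵢ = 890.
Σwᵢxᵢ = 50·9 + 400·8 + 40·6 + 400·9 = 7490.
Σwᵢyᵢ = 50·10 + 400·12 + 40·2 + 400·2 = 6180.
x* = 7490/890 = 8.42, y* = 6180/890 = 6.94.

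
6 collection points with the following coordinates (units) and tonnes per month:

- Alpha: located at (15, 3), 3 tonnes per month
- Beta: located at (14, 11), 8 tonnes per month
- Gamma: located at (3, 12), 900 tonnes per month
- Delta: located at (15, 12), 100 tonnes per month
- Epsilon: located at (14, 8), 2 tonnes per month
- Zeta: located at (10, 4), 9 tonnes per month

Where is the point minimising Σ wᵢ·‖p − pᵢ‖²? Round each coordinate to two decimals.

(4.38, 11.89)

The minimiser of Σwᵢ‖p−pᵢ‖² is the weighted centroid p* = (Σwᵢpᵢ)/(Σwᵢ).
Σwᵢ = 1022.
Σwᵢxᵢ = 3·15 + 8·14 + 900·3 + 100·15 + 2·14 + 9·10 = 4475.
Σwᵢyᵢ = 3·3 + 8·11 + 900·12 + 100·12 + 2·8 + 9·4 = 12149.
x* = 4475/1022 = 4.38, y* = 12149/1022 = 11.89.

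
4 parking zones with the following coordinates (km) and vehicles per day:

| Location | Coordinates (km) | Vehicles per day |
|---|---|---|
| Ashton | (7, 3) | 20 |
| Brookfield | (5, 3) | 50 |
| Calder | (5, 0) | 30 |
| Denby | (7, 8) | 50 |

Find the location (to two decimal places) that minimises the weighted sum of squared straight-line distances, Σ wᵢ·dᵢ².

(5.93, 4.07)

The minimiser of Σwᵢ‖p−pᵢ‖² is the weighted centroid p* = (Σwᵢpᵢ)/(Σwᵢ).
Σwᵢ = 150.
Σwᵢxᵢ = 20·7 + 50·5 + 30·5 + 50·7 = 890.
Σwᵢyᵢ = 20·3 + 50·3 + 30·0 + 50·8 = 610.
x* = 890/150 = 5.93, y* = 610/150 = 4.07.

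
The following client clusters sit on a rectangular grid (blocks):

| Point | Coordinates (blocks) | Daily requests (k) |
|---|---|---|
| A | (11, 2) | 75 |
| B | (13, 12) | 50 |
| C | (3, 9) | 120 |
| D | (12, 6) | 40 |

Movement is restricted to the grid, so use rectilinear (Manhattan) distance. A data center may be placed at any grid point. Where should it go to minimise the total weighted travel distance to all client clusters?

Manhattan distance separates: Σwᵢ(|x−xᵢ|+|y−yᵢ|) = Σwᵢ|x−xᵢ| + Σwᵢ|y−yᵢ|, so x and y are optimised independently as 1-D weighted medians.
Total weight W = 285; half = 142.5.
x-coordinate, sorted with cumulative weight:
  x=3 (C, w=120) cum 120
  x=11 (A, w=75) cum 195  ← median
  x=12 (D, w=40) cum 235
  x=13 (B, w=50) cum 285
⇒ x* = 11
y-coordinate, sorted with cumulative weight:
  y=2 (A, w=75) cum 75
  y=6 (D, w=40) cum 115
  y=9 (C, w=120) cum 235  ← median
  y=12 (B, w=50) cum 285
⇒ y* = 9

(11, 9)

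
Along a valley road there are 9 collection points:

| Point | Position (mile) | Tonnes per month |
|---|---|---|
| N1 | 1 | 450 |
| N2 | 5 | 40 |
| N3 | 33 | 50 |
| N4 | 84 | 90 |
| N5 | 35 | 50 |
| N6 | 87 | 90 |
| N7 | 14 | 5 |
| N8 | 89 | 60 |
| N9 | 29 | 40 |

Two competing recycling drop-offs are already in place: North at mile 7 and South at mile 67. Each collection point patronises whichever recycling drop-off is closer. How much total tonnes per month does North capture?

The indifferent point is the midpoint (7+67)/2 = 37; collection points left of it (closer to North at 7) go to North, those right go to South.
  N1 at 1 (w=450) → North
  N2 at 5 (w=40) → North
  N7 at 14 (w=5) → North
  N9 at 29 (w=40) → North
  N3 at 33 (w=50) → North
  N5 at 35 (w=50) → North
  N4 at 84 (w=90) → South
  N6 at 87 (w=90) → South
  N8 at 89 (w=60) → South
North captures 635; South captures 240.

635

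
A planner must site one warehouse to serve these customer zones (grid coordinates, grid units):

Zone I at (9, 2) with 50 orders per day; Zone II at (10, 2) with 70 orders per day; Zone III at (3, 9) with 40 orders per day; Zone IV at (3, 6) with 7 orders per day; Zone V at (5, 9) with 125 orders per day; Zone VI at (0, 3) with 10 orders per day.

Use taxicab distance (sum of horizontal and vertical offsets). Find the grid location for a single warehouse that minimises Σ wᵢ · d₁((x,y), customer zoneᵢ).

Manhattan distance separates: Σwᵢ(|x−xᵢ|+|y−yᵢ|) = Σwᵢ|x−xᵢ| + Σwᵢ|y−yᵢ|, so x and y are optimised independently as 1-D weighted medians.
Total weight W = 302; half = 151.
x-coordinate, sorted with cumulative weight:
  x=0 (Zone VI, w=10) cum 10
  x=3 (Zone III, w=40) cum 50
  x=3 (Zone IV, w=7) cum 57
  x=5 (Zone V, w=125) cum 182  ← median
  x=9 (Zone I, w=50) cum 232
  x=10 (Zone II, w=70) cum 302
⇒ x* = 5
y-coordinate, sorted with cumulative weight:
  y=2 (Zone I, w=50) cum 50
  y=2 (Zone II, w=70) cum 120
  y=3 (Zone VI, w=10) cum 130
  y=6 (Zone IV, w=7) cum 137
  y=9 (Zone III, w=40) cum 177  ← median
  y=9 (Zone V, w=125) cum 302
⇒ y* = 9

(5, 9)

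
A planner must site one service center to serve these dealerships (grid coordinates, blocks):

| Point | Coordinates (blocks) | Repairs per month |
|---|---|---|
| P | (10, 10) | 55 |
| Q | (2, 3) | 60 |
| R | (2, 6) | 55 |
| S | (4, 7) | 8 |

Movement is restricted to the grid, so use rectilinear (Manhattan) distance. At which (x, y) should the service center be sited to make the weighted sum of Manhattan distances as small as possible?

(2, 6)

Manhattan distance separates: Σwᵢ(|x−xᵢ|+|y−yᵢ|) = Σwᵢ|x−xᵢ| + Σwᵢ|y−yᵢ|, so x and y are optimised independently as 1-D weighted medians.
Total weight W = 178; half = 89.
x-coordinate, sorted with cumulative weight:
  x=2 (Q, w=60) cum 60
  x=2 (R, w=55) cum 115  ← median
  x=4 (S, w=8) cum 123
  x=10 (P, w=55) cum 178
⇒ x* = 2
y-coordinate, sorted with cumulative weight:
  y=3 (Q, w=60) cum 60
  y=6 (R, w=55) cum 115  ← median
  y=7 (S, w=8) cum 123
  y=10 (P, w=55) cum 178
⇒ y* = 6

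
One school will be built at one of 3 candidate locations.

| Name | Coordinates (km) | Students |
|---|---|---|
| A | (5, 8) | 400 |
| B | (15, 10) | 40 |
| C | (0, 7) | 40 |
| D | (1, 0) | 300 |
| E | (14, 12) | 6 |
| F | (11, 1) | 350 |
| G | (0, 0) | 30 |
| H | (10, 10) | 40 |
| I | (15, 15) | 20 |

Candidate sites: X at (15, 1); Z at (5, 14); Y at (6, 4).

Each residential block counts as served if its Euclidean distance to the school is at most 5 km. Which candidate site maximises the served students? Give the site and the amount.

Y, covering 400

Coverage radius r = 5 km; a point is covered iff (Δx)²+(Δy)² ≤ 5² = 25.
  X (15, 1): covers {F} → 350
  Z (5, 14): covers {none} → 0
  Y (6, 4): covers {A} → 400
Maximum coverage at Y: 400 students.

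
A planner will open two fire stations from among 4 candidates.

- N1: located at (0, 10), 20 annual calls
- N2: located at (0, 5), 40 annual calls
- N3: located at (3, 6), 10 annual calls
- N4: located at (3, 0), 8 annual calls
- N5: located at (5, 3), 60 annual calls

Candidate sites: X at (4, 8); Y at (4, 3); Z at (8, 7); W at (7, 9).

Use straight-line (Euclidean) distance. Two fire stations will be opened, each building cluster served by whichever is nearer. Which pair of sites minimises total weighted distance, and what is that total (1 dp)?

{X, Y}, total 376.0

Evaluate every pair (each demand assigned to the nearer of the two):
  {X, Y}: total = 376.0
  {Y, W}: total = 437.2
  {Y, Z}: total = 457.1
  {X, Z}: total = 676.3
  {X, W}: total = 682.2
  {Z, W}: total = 882.7
Best pair: {X, Y} with total 376.0.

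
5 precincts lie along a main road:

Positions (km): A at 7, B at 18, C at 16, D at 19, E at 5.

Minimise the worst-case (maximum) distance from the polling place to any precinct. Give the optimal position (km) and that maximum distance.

The 1-center on a line is the midpoint of the two extreme points: leftmost at 5, rightmost at 19.
Optimal location = (5 + 19)/2 = 12; maximum distance = (19 − 5)/2 = 7.

location 12, max distance 7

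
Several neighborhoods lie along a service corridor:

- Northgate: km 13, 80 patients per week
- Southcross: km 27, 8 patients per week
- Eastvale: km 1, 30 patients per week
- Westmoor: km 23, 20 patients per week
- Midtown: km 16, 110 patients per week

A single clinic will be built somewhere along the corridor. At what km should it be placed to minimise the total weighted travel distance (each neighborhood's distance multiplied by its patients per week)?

For a sum of weighted absolute distances on a line, the optimum is the weighted median (not the mean). Total weight W = 248; half-weight = 124.
Sort by position and accumulate weight:
  km 1 (Eastvale, w=30) → cum 30
  km 13 (Northgate, w=80) → cum 110
  km 16 (Midtown, w=110) → cum 220  ≥ 124 → median here
  km 23 (Westmoor, w=20) → cum 240
  km 27 (Southcross, w=8) → cum 248
Optimal location: km 16.

x = 16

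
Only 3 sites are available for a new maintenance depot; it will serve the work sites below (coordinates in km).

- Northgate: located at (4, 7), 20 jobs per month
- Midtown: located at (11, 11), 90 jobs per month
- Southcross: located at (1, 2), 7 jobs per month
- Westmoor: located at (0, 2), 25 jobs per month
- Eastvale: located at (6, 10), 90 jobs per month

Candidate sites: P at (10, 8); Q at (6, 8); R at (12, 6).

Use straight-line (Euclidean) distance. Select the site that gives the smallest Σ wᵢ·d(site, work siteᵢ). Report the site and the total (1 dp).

Total weighted distance at each candidate:
  P (10, 8): total = 1176.0
  Q (6, 8): total = 1016.3
  R (12, 6): total = 1667.3
Minimum is at Q with total 1016.3 km.

Q, total 1016.3 km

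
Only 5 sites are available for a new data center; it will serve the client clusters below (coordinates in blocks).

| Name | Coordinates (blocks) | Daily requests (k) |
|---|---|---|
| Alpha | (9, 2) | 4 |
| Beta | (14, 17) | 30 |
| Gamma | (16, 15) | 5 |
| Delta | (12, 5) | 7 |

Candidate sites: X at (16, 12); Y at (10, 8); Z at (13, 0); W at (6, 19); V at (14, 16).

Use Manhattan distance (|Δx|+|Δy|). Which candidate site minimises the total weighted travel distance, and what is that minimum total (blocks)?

Total weighted distance at each candidate:
  X (16, 12): total = 370
  Y (10, 8): total = 518
  Z (13, 0): total = 696
  W (6, 19): total = 590
  V (14, 16): total = 212
Minimum is at V with total 212 blocks.

V, total 212 blocks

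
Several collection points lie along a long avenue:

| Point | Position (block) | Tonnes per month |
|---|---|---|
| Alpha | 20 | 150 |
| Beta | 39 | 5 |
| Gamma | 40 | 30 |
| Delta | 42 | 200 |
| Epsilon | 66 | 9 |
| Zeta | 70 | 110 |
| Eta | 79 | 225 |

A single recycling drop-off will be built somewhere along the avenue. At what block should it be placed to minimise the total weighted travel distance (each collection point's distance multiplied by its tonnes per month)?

x = 42

For a sum of weighted absolute distances on a line, the optimum is the weighted median (not the mean). Total weight W = 729; half-weight = 364.5.
Sort by position and accumulate weight:
  block 20 (Alpha, w=150) → cum 150
  block 39 (Beta, w=5) → cum 155
  block 40 (Gamma, w=30) → cum 185
  block 42 (Delta, w=200) → cum 385  ≥ 364.5 → median here
  block 66 (Epsilon, w=9) → cum 394
  block 70 (Zeta, w=110) → cum 504
  block 79 (Eta, w=225) → cum 729
Optimal location: block 42.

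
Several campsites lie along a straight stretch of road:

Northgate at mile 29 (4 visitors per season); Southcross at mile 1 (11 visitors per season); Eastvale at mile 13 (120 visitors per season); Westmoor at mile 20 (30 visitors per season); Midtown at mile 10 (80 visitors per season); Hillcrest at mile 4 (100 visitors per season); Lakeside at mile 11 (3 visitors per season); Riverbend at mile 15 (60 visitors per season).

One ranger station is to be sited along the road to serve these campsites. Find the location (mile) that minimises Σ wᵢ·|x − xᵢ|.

For a sum of weighted absolute distances on a line, the optimum is the weighted median (not the mean). Total weight W = 408; half-weight = 204.
Sort by position and accumulate weight:
  mile 1 (Southcross, w=11) → cum 11
  mile 4 (Hillcrest, w=100) → cum 111
  mile 10 (Midtown, w=80) → cum 191
  mile 11 (Lakeside, w=3) → cum 194
  mile 13 (Eastvale, w=120) → cum 314  ≥ 204 → median here
  mile 15 (Riverbend, w=60) → cum 374
  mile 20 (Westmoor, w=30) → cum 404
  mile 29 (Northgate, w=4) → cum 408
Optimal location: mile 13.

x = 13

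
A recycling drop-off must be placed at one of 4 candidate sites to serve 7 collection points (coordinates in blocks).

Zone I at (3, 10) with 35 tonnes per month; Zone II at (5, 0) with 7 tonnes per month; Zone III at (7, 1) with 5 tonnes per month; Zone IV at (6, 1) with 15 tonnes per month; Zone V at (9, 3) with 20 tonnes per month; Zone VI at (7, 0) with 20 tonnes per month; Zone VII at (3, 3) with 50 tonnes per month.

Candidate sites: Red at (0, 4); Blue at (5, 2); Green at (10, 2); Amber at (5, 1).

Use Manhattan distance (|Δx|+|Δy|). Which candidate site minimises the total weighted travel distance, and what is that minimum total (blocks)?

Total weighted distance at each candidate:
  Red (0, 4): total = 1183
  Blue (5, 2): total = 739
  Green (10, 2): total = 1209
  Amber (5, 1): total = 797
Minimum is at Blue with total 739 blocks.

Blue, total 739 blocks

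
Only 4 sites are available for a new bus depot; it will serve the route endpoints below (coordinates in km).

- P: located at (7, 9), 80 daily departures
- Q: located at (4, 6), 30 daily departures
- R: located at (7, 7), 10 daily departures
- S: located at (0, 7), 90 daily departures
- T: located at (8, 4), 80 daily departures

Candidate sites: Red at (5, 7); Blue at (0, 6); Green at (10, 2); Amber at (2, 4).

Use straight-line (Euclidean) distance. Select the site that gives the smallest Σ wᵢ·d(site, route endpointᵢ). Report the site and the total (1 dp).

Total weighted distance at each candidate:
  Red (5, 7): total = 1078.1
  Blue (0, 6): total = 1549.7
  Green (10, 2): total = 2116.4
  Amber (2, 4): total = 1513.3
Minimum is at Red with total 1078.1 km.

Red, total 1078.1 km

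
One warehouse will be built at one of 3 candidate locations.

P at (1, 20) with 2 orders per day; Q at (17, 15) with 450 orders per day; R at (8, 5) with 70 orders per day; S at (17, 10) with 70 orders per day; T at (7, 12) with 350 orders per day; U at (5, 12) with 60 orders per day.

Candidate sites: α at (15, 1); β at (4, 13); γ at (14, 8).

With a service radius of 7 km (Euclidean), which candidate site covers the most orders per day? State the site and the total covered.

β, covering 410

Coverage radius r = 7 km; a point is covered iff (Δx)²+(Δy)² ≤ 7² = 49.
  α (15, 1): covers {none} → 0
  β (4, 13): covers {T, U} → 410
  γ (14, 8): covers {R, S} → 140
Maximum coverage at β: 410 orders per day.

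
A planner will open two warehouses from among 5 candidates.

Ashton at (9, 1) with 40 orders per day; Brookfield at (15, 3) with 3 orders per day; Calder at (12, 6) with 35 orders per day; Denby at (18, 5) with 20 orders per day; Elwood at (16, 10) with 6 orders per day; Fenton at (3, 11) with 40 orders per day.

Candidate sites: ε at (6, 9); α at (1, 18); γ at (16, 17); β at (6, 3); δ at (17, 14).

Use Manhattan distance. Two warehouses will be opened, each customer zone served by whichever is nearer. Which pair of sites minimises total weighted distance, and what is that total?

Evaluate every pair (each demand assigned to the nearer of the two):
  {ε, β}: total = 1088
  {β, δ}: total = 1212
  {ε, δ}: total = 1224
  {α, β}: total = 1284
  {γ, β}: total = 1304
  {ε, γ}: total = 1322
  {ε, α}: total = 1386
  {α, δ}: total = 1924
  {α, γ}: total = 2172
  {γ, δ}: total = 2244
Best pair: {ε, β} with total 1088.

{ε, β}, total 1088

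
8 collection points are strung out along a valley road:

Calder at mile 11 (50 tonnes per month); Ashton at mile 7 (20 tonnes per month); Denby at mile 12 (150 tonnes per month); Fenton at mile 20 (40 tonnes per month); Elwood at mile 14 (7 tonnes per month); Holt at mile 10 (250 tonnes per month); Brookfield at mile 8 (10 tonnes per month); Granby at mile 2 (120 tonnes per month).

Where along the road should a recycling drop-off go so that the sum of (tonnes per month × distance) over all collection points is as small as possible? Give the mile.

For a sum of weighted absolute distances on a line, the optimum is the weighted median (not the mean). Total weight W = 647; half-weight = 323.5.
Sort by position and accumulate weight:
  mile 2 (Granby, w=120) → cum 120
  mile 7 (Ashton, w=20) → cum 140
  mile 8 (Brookfield, w=10) → cum 150
  mile 10 (Holt, w=250) → cum 400  ≥ 323.5 → median here
  mile 11 (Calder, w=50) → cum 450
  mile 12 (Denby, w=150) → cum 600
  mile 14 (Elwood, w=7) → cum 607
  mile 20 (Fenton, w=40) → cum 647
Optimal location: mile 10.

x = 10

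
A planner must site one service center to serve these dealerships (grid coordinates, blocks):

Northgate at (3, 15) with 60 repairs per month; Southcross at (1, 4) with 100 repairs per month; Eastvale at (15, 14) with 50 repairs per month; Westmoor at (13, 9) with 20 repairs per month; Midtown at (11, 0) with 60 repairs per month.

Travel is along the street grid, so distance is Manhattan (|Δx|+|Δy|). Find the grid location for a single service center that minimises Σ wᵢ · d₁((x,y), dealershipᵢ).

(3, 4)

Manhattan distance separates: Σwᵢ(|x−xᵢ|+|y−yᵢ|) = Σwᵢ|x−xᵢ| + Σwᵢ|y−yᵢ|, so x and y are optimised independently as 1-D weighted medians.
Total weight W = 290; half = 145.
x-coordinate, sorted with cumulative weight:
  x=1 (Southcross, w=100) cum 100
  x=3 (Northgate, w=60) cum 160  ← median
  x=11 (Midtown, w=60) cum 220
  x=13 (Westmoor, w=20) cum 240
  x=15 (Eastvale, w=50) cum 290
⇒ x* = 3
y-coordinate, sorted with cumulative weight:
  y=0 (Midtown, w=60) cum 60
  y=4 (Southcross, w=100) cum 160  ← median
  y=9 (Westmoor, w=20) cum 180
  y=14 (Eastvale, w=50) cum 230
  y=15 (Northgate, w=60) cum 290
⇒ y* = 4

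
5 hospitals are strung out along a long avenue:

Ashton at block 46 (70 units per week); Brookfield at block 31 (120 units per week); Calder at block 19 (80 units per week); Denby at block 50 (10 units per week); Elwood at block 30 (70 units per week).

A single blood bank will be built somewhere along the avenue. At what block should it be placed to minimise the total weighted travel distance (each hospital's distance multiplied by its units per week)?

x = 31

For a sum of weighted absolute distances on a line, the optimum is the weighted median (not the mean). Total weight W = 350; half-weight = 175.
Sort by position and accumulate weight:
  block 19 (Calder, w=80) → cum 80
  block 30 (Elwood, w=70) → cum 150
  block 31 (Brookfield, w=120) → cum 270  ≥ 175 → median here
  block 46 (Ashton, w=70) → cum 340
  block 50 (Denby, w=10) → cum 350
Optimal location: block 31.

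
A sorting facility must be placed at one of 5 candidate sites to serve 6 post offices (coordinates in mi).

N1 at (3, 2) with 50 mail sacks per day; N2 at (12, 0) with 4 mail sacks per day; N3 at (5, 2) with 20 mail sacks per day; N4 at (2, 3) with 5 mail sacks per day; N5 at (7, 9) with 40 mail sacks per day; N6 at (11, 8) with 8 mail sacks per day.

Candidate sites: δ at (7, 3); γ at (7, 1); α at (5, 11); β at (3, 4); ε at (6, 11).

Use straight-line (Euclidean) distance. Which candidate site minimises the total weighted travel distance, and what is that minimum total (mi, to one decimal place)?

Total weighted distance at each candidate:
  δ (7, 3): total = 590.4
  γ (7, 1): total = 682.7
  α (5, 11): total = 902.7
  β (3, 4): total = 530.7
  ε (6, 11): total = 886.4
Minimum is at β with total 530.7 mi.

β, total 530.7 mi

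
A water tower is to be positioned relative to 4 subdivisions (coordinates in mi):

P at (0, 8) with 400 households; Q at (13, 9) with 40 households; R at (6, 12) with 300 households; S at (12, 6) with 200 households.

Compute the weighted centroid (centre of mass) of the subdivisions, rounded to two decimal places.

The minimiser of Σwᵢ‖p−pᵢ‖² is the weighted centroid p* = (Σwᵢpᵢ)/(Σwᵢ).
Σwᵢ = 940.
Σwᵢxᵢ = 400·0 + 40·13 + 300·6 + 200·12 = 4720.
Σwᵢyᵢ = 400·8 + 40·9 + 300·12 + 200·6 = 8360.
x* = 4720/940 = 5.02, y* = 8360/940 = 8.89.

(5.02, 8.89)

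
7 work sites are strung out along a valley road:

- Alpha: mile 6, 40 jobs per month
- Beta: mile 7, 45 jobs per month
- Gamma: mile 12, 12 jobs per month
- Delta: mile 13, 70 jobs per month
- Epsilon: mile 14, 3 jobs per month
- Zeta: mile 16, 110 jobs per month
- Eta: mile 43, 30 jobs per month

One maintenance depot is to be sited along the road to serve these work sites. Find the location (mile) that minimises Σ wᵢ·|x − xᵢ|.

x = 13

For a sum of weighted absolute distances on a line, the optimum is the weighted median (not the mean). Total weight W = 310; half-weight = 155.
Sort by position and accumulate weight:
  mile 6 (Alpha, w=40) → cum 40
  mile 7 (Beta, w=45) → cum 85
  mile 12 (Gamma, w=12) → cum 97
  mile 13 (Delta, w=70) → cum 167  ≥ 155 → median here
  mile 14 (Epsilon, w=3) → cum 170
  mile 16 (Zeta, w=110) → cum 280
  mile 43 (Eta, w=30) → cum 310
Optimal location: mile 13.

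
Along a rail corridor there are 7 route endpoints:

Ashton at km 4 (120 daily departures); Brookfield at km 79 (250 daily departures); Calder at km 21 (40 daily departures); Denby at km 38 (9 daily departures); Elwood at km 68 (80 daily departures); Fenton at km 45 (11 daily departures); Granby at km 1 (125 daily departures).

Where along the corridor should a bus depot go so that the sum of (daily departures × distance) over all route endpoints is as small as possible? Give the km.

For a sum of weighted absolute distances on a line, the optimum is the weighted median (not the mean). Total weight W = 635; half-weight = 317.5.
Sort by position and accumulate weight:
  km 1 (Granby, w=125) → cum 125
  km 4 (Ashton, w=120) → cum 245
  km 21 (Calder, w=40) → cum 285
  km 38 (Denby, w=9) → cum 294
  km 45 (Fenton, w=11) → cum 305
  km 68 (Elwood, w=80) → cum 385  ≥ 317.5 → median here
  km 79 (Brookfield, w=250) → cum 635
Optimal location: km 68.

x = 68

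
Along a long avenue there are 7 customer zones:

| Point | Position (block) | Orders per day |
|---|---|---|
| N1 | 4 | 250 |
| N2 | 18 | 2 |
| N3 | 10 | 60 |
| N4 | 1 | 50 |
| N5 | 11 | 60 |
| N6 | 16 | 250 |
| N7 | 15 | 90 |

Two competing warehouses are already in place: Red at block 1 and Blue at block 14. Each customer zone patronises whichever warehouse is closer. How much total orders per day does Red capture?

300

The indifferent point is the midpoint (1+14)/2 = 7.5; customer zones left of it (closer to Red at 1) go to Red, those right go to Blue.
  N4 at 1 (w=50) → Red
  N1 at 4 (w=250) → Red
  N3 at 10 (w=60) → Blue
  N5 at 11 (w=60) → Blue
  N7 at 15 (w=90) → Blue
  N6 at 16 (w=250) → Blue
  N2 at 18 (w=2) → Blue
Red captures 300; Blue captures 462.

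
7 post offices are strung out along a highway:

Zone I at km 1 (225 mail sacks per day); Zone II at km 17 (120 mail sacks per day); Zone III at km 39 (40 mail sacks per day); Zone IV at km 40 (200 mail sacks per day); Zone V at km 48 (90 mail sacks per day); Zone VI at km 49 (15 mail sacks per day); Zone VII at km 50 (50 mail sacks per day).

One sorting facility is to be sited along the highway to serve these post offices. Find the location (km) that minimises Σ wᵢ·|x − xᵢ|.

x = 39

For a sum of weighted absolute distances on a line, the optimum is the weighted median (not the mean). Total weight W = 740; half-weight = 370.
Sort by position and accumulate weight:
  km 1 (Zone I, w=225) → cum 225
  km 17 (Zone II, w=120) → cum 345
  km 39 (Zone III, w=40) → cum 385  ≥ 370 → median here
  km 40 (Zone IV, w=200) → cum 585
  km 48 (Zone V, w=90) → cum 675
  km 49 (Zone VI, w=15) → cum 690
  km 50 (Zone VII, w=50) → cum 740
Optimal location: km 39.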